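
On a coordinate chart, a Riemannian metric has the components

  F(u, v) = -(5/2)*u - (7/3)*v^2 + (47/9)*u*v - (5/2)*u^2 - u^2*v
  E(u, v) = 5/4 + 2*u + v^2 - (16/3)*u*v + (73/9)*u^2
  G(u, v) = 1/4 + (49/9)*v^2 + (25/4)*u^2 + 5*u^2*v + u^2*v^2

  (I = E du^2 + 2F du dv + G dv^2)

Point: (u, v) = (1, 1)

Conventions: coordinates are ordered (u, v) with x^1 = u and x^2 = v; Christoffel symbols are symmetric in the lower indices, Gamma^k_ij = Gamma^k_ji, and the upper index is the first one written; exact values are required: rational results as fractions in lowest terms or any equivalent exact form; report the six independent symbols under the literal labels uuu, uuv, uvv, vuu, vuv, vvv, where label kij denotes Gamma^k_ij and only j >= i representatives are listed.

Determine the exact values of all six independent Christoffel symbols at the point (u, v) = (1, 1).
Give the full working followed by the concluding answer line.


E = 253/36, F = -28/9, G = 323/18 at the point
E_u = 116/9, E_v = -10/3, F_u = -77/18, F_v = -4/9, G_u = 49/2, G_v = 161/9
EG - F^2 = 8383/72;  g^inv = (72/8383) * [[323/18, 28/9], [28/9, 253/36]]
first-kind symbols [ij,l] = (1/2)(d_i g_jl + d_j g_il - d_l g_ij): [uu,u] = E_u/2 = 58/9, [uu,v] = F_u - E_v/2 = -47/18, [uv,u] = E_v/2 = -5/3, [uv,v] = G_u/2 = 49/4, [vv,u] = F_v - G_u/2 = -457/36, [vv,v] = G_v/2 = 161/18
Gamma^u_ij = (G*[ij,u] - F*[ij,v])/(EG - F^2), Gamma^v_ij = (E*[ij,v] - F*[ij,u])/(EG - F^2)

Answer: Gamma_uuu = 23224/25149, Gamma_uuv = 1772/25149, Gamma_uvv = -43193/25149, Gamma_vuu = 367/25149, Gamma_vuv = 34951/50298, Gamma_vvv = 5047/25149


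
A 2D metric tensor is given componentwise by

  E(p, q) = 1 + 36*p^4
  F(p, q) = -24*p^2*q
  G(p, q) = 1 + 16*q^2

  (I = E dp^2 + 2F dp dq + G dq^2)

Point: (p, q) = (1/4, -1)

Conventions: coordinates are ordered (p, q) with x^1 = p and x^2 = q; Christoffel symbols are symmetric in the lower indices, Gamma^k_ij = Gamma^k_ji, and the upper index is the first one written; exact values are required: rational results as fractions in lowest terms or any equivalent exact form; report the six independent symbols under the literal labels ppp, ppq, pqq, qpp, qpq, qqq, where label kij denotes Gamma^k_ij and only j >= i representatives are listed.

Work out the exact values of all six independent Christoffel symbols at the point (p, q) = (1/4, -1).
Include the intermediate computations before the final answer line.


E = 73/64, F = 3/2, G = 17 at the point
E_p = 9/4, E_q = 0, F_p = 12, F_q = -3/2, G_p = 0, G_q = -32
EG - F^2 = 1097/64;  g^inv = (64/1097) * [[17, -3/2], [-3/2, 73/64]]
first-kind symbols [ij,l] = (1/2)(d_i g_jl + d_j g_il - d_l g_ij): [pp,p] = E_p/2 = 9/8, [pp,q] = F_p - E_q/2 = 12, [pq,p] = E_q/2 = 0, [pq,q] = G_p/2 = 0, [qq,p] = F_q - G_p/2 = -3/2, [qq,q] = G_q/2 = -16
Gamma^p_ij = (G*[ij,p] - F*[ij,q])/(EG - F^2), Gamma^q_ij = (E*[ij,q] - F*[ij,p])/(EG - F^2)

Answer: Gamma_ppp = 72/1097, Gamma_ppq = 0, Gamma_pqq = -96/1097, Gamma_qpp = 768/1097, Gamma_qpq = 0, Gamma_qqq = -1024/1097


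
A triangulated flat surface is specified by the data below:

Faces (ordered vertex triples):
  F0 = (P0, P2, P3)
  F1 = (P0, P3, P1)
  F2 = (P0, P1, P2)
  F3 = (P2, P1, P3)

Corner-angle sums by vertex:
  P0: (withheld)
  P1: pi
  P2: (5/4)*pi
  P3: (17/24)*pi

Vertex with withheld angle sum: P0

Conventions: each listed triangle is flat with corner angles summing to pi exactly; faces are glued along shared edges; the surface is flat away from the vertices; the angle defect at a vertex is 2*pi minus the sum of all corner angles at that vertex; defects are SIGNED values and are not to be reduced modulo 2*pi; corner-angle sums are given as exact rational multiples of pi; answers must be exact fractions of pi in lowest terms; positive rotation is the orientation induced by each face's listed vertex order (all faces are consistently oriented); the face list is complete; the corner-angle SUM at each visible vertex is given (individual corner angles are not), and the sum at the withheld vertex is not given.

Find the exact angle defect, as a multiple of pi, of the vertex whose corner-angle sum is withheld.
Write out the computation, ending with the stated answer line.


V = 4, E = 6, F = 4; chi = V - E + F = 2
Gauss-Bonnet: total defect = 2*pi*chi = 4*pi; visible defects sum to (73/24)*pi

Answer: defect(P0) = (23/24)*pi


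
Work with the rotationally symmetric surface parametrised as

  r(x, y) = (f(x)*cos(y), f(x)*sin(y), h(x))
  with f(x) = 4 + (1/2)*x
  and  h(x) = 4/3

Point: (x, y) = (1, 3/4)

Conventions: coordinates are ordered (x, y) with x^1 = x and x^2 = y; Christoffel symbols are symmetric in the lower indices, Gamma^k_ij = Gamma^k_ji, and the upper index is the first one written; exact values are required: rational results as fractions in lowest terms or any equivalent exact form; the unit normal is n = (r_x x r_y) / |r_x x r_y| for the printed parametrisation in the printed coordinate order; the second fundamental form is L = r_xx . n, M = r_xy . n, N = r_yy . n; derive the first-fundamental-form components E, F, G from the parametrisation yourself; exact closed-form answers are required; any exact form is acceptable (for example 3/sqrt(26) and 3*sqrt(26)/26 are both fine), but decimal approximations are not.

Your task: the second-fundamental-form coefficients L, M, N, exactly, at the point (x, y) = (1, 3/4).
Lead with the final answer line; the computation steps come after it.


Answer: L = 0, M = 0, N = 0

f = 9/2, f' = 1/2, f'' = 0, h' = 0, h'' = 0
E = 1/4, F = 0, G = 81/4; answer radicand W^2 = 1/4
unnormalised second-form numerators: l = 0, m = 0, n = 0; L = l/sqrt(1/4), and similarly M = m/sqrt(W^2), N = n/sqrt(W^2)


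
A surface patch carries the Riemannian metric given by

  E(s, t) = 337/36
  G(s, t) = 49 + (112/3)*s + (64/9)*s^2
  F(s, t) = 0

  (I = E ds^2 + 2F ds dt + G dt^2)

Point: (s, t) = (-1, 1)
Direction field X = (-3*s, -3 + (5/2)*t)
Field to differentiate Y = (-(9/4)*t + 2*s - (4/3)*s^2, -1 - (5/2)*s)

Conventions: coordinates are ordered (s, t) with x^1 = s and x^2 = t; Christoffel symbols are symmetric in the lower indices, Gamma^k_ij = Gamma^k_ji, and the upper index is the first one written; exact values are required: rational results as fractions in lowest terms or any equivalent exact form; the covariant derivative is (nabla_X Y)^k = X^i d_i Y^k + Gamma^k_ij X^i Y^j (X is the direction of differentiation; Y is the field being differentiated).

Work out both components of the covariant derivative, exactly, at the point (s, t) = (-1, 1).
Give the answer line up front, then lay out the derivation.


Answer: (nabla_X Y)^s = 43273/2696, (nabla_X Y)^t = -235/78

E = 337/36, F = 0, G = 169/9 at the point
E_s = 0, E_t = 0, F_s = 0, F_t = 0, G_s = 208/9, G_t = 0
EG - F^2 = 56953/324;  g^inv = (324/56953) * [[169/9, 0], [0, 337/36]]
first-kind symbols [ij,l] = (1/2)(d_i g_jl + d_j g_il - d_l g_ij): [ss,s] = E_s/2 = 0, [ss,t] = F_s - E_t/2 = 0, [st,s] = E_t/2 = 0, [st,t] = G_s/2 = 104/9, [tt,s] = F_t - G_s/2 = -104/9, [tt,t] = G_t/2 = 0
Gamma^s_ij = (G*[ij,s] - F*[ij,t])/(EG - F^2), Gamma^t_ij = (E*[ij,t] - F*[ij,s])/(EG - F^2)
Gamma_sss = 0, Gamma_sst = 0, Gamma_stt = -416/337, Gamma_tss = 0, Gamma_tst = 8/13, Gamma_ttt = 0
X = (3, -1/2), Y = (-67/12, 3/2) at the point


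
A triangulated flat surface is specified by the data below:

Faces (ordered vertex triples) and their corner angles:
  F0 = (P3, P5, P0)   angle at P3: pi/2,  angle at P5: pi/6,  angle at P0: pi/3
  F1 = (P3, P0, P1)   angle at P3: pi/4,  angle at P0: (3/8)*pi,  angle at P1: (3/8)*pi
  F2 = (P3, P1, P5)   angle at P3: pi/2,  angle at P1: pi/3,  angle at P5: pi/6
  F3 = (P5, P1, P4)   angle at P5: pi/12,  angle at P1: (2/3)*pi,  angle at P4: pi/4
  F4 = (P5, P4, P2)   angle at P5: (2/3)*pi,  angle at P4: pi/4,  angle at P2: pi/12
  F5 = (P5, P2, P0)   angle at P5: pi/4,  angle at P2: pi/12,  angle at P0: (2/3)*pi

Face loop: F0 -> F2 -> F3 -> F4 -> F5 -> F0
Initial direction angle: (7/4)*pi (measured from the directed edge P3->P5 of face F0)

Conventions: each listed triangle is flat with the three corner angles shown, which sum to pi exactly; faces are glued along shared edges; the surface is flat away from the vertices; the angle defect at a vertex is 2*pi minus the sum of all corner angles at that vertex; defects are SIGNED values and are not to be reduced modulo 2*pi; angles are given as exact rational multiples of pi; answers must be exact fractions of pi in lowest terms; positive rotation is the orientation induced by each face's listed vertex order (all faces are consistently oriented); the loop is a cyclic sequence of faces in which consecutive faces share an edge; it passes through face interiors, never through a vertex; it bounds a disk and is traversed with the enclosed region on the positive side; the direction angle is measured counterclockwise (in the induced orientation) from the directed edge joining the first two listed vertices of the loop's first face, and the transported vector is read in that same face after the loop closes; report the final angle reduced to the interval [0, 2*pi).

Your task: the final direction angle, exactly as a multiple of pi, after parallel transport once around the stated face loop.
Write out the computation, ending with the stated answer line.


enclosed vertex P5: corner angles sum to (4/3)*pi, defect = 2*pi - (4/3)*pi = (2/3)*pi
the rotation equals the total enclosed defect, so the final angle is initial + defects (mod 2*pi)
final angle = (7/4)*pi + (2/3)*pi = (5/12)*pi (mod 2*pi)

Answer: final direction angle = (5/12)*pi


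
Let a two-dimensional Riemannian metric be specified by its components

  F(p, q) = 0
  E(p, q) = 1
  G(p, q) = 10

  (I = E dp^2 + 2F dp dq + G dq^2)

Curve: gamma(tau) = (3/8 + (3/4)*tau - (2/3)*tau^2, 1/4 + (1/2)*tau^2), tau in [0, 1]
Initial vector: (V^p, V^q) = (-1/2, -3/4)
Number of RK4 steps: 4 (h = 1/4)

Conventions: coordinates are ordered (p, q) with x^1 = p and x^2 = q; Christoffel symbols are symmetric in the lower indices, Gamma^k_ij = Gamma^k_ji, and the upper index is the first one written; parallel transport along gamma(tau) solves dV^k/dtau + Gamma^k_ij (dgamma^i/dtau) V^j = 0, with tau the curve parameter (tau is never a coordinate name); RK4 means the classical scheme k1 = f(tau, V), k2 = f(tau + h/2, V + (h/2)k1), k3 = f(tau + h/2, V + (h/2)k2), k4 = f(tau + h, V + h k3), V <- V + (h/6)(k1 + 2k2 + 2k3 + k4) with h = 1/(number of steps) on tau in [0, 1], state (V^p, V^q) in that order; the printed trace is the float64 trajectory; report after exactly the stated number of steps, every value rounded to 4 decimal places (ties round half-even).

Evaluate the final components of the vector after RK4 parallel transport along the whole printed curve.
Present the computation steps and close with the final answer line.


gamma'(tau) = (3/4 - (4/3)*tau, tau); f(tau, V)^k = -Gamma^k_ij(gamma(tau)) gamma'^i(tau) V^j; h = 1/4; intermediate values shown to 6 dp
curve data and Christoffel symbols at the stage parameters:
  tau = 0.000000: gamma = (0.375000, 0.250000), gamma' = (0.750000, 0.000000); Gamma_ppp = 0.000000, Gamma_ppq = 0.000000, Gamma_pqq = 0.000000, Gamma_qpp = 0.000000, Gamma_qpq = 0.000000, Gamma_qqq = 0.000000
  tau = 0.125000: gamma = (0.458333, 0.257812), gamma' = (0.583333, 0.125000); Gamma_ppp = 0.000000, Gamma_ppq = 0.000000, Gamma_pqq = 0.000000, Gamma_qpp = 0.000000, Gamma_qpq = 0.000000, Gamma_qqq = 0.000000
  tau = 0.250000: gamma = (0.520833, 0.281250), gamma' = (0.416667, 0.250000); Gamma_ppp = 0.000000, Gamma_ppq = 0.000000, Gamma_pqq = 0.000000, Gamma_qpp = 0.000000, Gamma_qpq = 0.000000, Gamma_qqq = 0.000000
  tau = 0.375000: gamma = (0.562500, 0.320312), gamma' = (0.250000, 0.375000); Gamma_ppp = 0.000000, Gamma_ppq = 0.000000, Gamma_pqq = 0.000000, Gamma_qpp = 0.000000, Gamma_qpq = 0.000000, Gamma_qqq = 0.000000
  tau = 0.500000: gamma = (0.583333, 0.375000), gamma' = (0.083333, 0.500000); Gamma_ppp = 0.000000, Gamma_ppq = 0.000000, Gamma_pqq = 0.000000, Gamma_qpp = 0.000000, Gamma_qpq = 0.000000, Gamma_qqq = 0.000000
  tau = 0.625000: gamma = (0.583333, 0.445312), gamma' = (-0.083333, 0.625000); Gamma_ppp = 0.000000, Gamma_ppq = 0.000000, Gamma_pqq = 0.000000, Gamma_qpp = 0.000000, Gamma_qpq = 0.000000, Gamma_qqq = 0.000000
  tau = 0.750000: gamma = (0.562500, 0.531250), gamma' = (-0.250000, 0.750000); Gamma_ppp = 0.000000, Gamma_ppq = 0.000000, Gamma_pqq = 0.000000, Gamma_qpp = 0.000000, Gamma_qpq = 0.000000, Gamma_qqq = 0.000000
  tau = 0.875000: gamma = (0.520833, 0.632812), gamma' = (-0.416667, 0.875000); Gamma_ppp = 0.000000, Gamma_ppq = 0.000000, Gamma_pqq = 0.000000, Gamma_qpp = 0.000000, Gamma_qpq = 0.000000, Gamma_qqq = 0.000000
  tau = 1.000000: gamma = (0.458333, 0.750000), gamma' = (-0.583333, 1.000000); Gamma_ppp = 0.000000, Gamma_ppq = 0.000000, Gamma_pqq = 0.000000, Gamma_qpp = 0.000000, Gamma_qpq = 0.000000, Gamma_qqq = 0.000000
step 0: V^p = -0.5000, V^q = -0.7500
step 1: k1 = (0.000000, 0.000000), k2 = (0.000000, 0.000000), k3 = (0.000000, 0.000000), k4 = (0.000000, 0.000000); V <- V + (h/6)(k1 + 2k2 + 2k3 + k4): V^p = -0.5000, V^q = -0.7500
step 2: k1 = (0.000000, 0.000000), k2 = (0.000000, 0.000000), k3 = (0.000000, 0.000000), k4 = (0.000000, 0.000000); V <- V + (h/6)(k1 + 2k2 + 2k3 + k4): V^p = -0.5000, V^q = -0.7500
step 3: k1 = (0.000000, 0.000000), k2 = (0.000000, 0.000000), k3 = (0.000000, 0.000000), k4 = (0.000000, 0.000000); V <- V + (h/6)(k1 + 2k2 + 2k3 + k4): V^p = -0.5000, V^q = -0.7500
step 4: k1 = (0.000000, 0.000000), k2 = (0.000000, 0.000000), k3 = (0.000000, 0.000000), k4 = (0.000000, 0.000000); V <- V + (h/6)(k1 + 2k2 + 2k3 + k4): V^p = -0.5000, V^q = -0.7500

Answer: V^p = -0.5000, V^q = -0.7500


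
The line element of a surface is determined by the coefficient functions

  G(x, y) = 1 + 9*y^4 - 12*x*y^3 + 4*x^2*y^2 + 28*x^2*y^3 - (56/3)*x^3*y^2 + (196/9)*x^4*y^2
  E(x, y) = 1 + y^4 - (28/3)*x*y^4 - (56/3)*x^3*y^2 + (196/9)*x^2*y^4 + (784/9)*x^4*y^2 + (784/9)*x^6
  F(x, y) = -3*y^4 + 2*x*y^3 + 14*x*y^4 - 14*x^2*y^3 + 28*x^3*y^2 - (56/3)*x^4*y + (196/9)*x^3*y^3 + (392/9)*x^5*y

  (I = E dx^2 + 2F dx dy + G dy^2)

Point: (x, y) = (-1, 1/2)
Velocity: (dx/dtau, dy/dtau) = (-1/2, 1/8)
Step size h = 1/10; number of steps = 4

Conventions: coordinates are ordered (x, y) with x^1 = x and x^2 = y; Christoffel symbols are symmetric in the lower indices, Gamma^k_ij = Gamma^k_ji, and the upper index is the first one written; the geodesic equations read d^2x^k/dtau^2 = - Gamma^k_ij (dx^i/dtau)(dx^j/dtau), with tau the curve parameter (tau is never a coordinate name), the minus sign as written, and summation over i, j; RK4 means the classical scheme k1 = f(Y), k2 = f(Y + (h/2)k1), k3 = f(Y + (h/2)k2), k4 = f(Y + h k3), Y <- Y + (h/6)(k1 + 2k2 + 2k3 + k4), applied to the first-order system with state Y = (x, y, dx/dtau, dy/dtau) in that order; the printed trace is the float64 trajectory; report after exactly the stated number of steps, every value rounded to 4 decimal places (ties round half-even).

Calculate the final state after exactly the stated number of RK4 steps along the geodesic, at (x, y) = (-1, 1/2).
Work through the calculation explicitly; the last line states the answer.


f(Y) = (dx/dtau, dy/dtau, -Gamma^x_ij Y'^i Y'^j, -Gamma^y_ij Y'^i Y'^j) with the Gammas evaluated at the stage position; h = 0.100000; intermediate values shown to 6 dp
step 0: x = -1.0000, y = 0.5000, dx/dtau = -0.5000, dy/dtau = 0.1250
step 1:
  k1: at (x, y) = (-1.000000, 0.500000), (dx/dtau, dy/dtau) = (-0.500000, 0.125000); Gamma_xxx = -2.353278, Gamma_xxy = 0.457208, Gamma_xyy = -0.779944, Gamma_yxx = 0.893881, Gamma_yxy = -0.173668, Gamma_yyy = 0.296258; k1 = (-0.500000, 0.125000, 0.657657, -0.249808)
  k2: at (x, y) = (-1.025000, 0.506250), (dx/dtau, dy/dtau) = (-0.467117, 0.112510); Gamma_xxx = -2.316620, Gamma_xxy = 0.443113, Gamma_xyy = -0.756006, Gamma_yxx = 0.861468, Gamma_yxy = -0.164778, Gamma_yyy = 0.281132; k2 = (-0.467117, 0.112510, 0.561628, -0.208850)
  k3: at (x, y) = (-1.023356, 0.505625), (dx/dtau, dy/dtau) = (-0.471919, 0.114558); Gamma_xxx = -2.319410, Gamma_xxy = 0.443922, Gamma_xyy = -0.757599, Gamma_yxx = 0.863355, Gamma_yxy = -0.165241, Gamma_yyy = 0.282001; k3 = (-0.471919, 0.114558, 0.574490, -0.213843)
  k4: at (x, y) = (-1.047192, 0.511456), (dx/dtau, dy/dtau) = (-0.442551, 0.103616); Gamma_xxx = -2.284984, Gamma_xxy = 0.430988, Gamma_xyy = -0.735802, Gamma_yxx = 0.833864, Gamma_yxy = -0.157281, Gamma_yyy = 0.268518; k4 = (-0.442551, 0.103616, 0.494943, -0.180621)
  Y <- Y + (h/6)(k1 + 2k2 + 2k3 + k4): x = -1.0470, y = 0.5114, dx/dtau = -0.4429, dy/dtau = 0.1037
step 2:
  k1: at (x, y) = (-1.047010, 0.511379), (dx/dtau, dy/dtau) = (-0.442919, 0.103736); Gamma_xxx = -2.285300, Gamma_xxy = 0.431070, Gamma_xyy = -0.735971, Gamma_yxx = 0.834054, Gamma_yxy = -0.157325, Gamma_yyy = 0.268604; k1 = (-0.442919, 0.103736, 0.495857, -0.180970)
  k2: at (x, y) = (-1.069156, 0.516566), (dx/dtau, dy/dtau) = (-0.418127, 0.094688); Gamma_xxx = -2.254045, Gamma_xxy = 0.419454, Gamma_xyy = -0.716653, Gamma_yxx = 0.807803, Gamma_yxy = -0.150324, Gamma_yyy = 0.256834; k2 = (-0.418127, 0.094688, 0.433713, -0.155434)
  k3: at (x, y) = (-1.067917, 0.516114), (dx/dtau, dy/dtau) = (-0.421234, 0.095965); Gamma_xxx = -2.256053, Gamma_xxy = 0.420020, Gamma_xyy = -0.717749, Gamma_yxx = 0.809100, Gamma_yxy = -0.150634, Gamma_yyy = 0.257410; k3 = (-0.421234, 0.095965, 0.440877, -0.158114)
  k4: at (x, y) = (-1.089134, 0.520976), (dx/dtau, dy/dtau) = (-0.398832, 0.087925); Gamma_xxx = -2.226585, Gamma_xxy = 0.409264, Gamma_xyy = -0.699980, Gamma_yxx = 0.784964, Gamma_yxy = -0.144283, Gamma_yyy = 0.246772; k4 = (-0.398832, 0.087925, 0.388291, -0.136889)
  Y <- Y + (h/6)(k1 + 2k2 + 2k3 + k4): x = -1.0890, y = 0.5209, dx/dtau = -0.3990, dy/dtau = 0.0880
step 3:
  k1: at (x, y) = (-1.089018, 0.520929), (dx/dtau, dy/dtau) = (-0.399031, 0.087987); Gamma_xxx = -2.226777, Gamma_xxy = 0.409312, Gamma_xyy = -0.700079, Gamma_yxx = 0.785075, Gamma_yxy = -0.144308, Gamma_yyy = 0.246821; k1 = (-0.399031, 0.087987, 0.388721, -0.137048)
  k2: at (x, y) = (-1.108970, 0.525328), (dx/dtau, dy/dtau) = (-0.379595, 0.081135); Gamma_xxx = -2.199651, Gamma_xxy = 0.399504, Gamma_xyy = -0.684048, Gamma_yxx = 0.763226, Gamma_yxy = -0.138618, Gamma_yyy = 0.237348; k2 = (-0.379595, 0.081135, 0.346063, -0.120076)
  k3: at (x, y) = (-1.107998, 0.524985), (dx/dtau, dy/dtau) = (-0.381727, 0.081983); Gamma_xxx = -2.201159, Gamma_xxy = 0.399918, Gamma_xyy = -0.684840, Gamma_yxx = 0.764163, Gamma_yxy = -0.138837, Gamma_yyy = 0.237752; k3 = (-0.381727, 0.081983, 0.350378, -0.121639)
  k4: at (x, y) = (-1.127191, 0.529127), (dx/dtau, dy/dtau) = (-0.363993, 0.075823); Gamma_xxx = -2.175477, Gamma_xxy = 0.390766, Gamma_xyy = -0.669970, Gamma_yxx = 0.743902, Gamma_yxy = -0.133622, Gamma_yyy = 0.229096; k4 = (-0.363993, 0.075823, 0.313652, -0.107253)
  Y <- Y + (h/6)(k1 + 2k2 + 2k3 + k4): x = -1.1271, y = 0.5291, dx/dtau = -0.3641, dy/dtau = 0.0759
step 4:
  k1: at (x, y) = (-1.127113, 0.529096), (dx/dtau, dy/dtau) = (-0.364110, 0.075858); Gamma_xxx = -2.175602, Gamma_xxy = 0.390797, Gamma_xyy = -0.670032, Gamma_yxx = 0.743972, Gamma_yxy = -0.133638, Gamma_yyy = 0.229125; k1 = (-0.364110, 0.075858, 0.313876, -0.107334)
  k2: at (x, y) = (-1.145318, 0.532889), (dx/dtau, dy/dtau) = (-0.348416, 0.070492); Gamma_xxx = -2.151716, Gamma_xxy = 0.382355, Gamma_xyy = -0.656439, Gamma_yxx = 0.725400, Gamma_yxy = -0.128902, Gamma_yyy = 0.221303; k2 = (-0.348416, 0.070492, 0.283248, -0.095490)
  k3: at (x, y) = (-1.144533, 0.532621), (dx/dtau, dy/dtau) = (-0.349947, 0.071084); Gamma_xxx = -2.152886, Gamma_xxy = 0.382669, Gamma_xyy = -0.657033, Gamma_yxx = 0.726102, Gamma_yxy = -0.129062, Gamma_yyy = 0.221597; k3 = (-0.349947, 0.071084, 0.286007, -0.096461)
  k4: at (x, y) = (-1.162107, 0.536204), (dx/dtau, dy/dtau) = (-0.335509, 0.066212); Gamma_xxx = -2.130184, Gamma_xxy = 0.374743, Gamma_xyy = -0.644336, Gamma_yxx = 0.708757, Gamma_yxy = -0.124685, Gamma_yyy = 0.214384; k4 = (-0.335509, 0.066212, 0.259261, -0.086262)
  Y <- Y + (h/6)(k1 + 2k2 + 2k3 + k4): x = -1.1621, y = 0.5362, dx/dtau = -0.3356, dy/dtau = 0.0662

Answer: x = -1.1621, y = 0.5362, dx/dtau = -0.3356, dy/dtau = 0.0662


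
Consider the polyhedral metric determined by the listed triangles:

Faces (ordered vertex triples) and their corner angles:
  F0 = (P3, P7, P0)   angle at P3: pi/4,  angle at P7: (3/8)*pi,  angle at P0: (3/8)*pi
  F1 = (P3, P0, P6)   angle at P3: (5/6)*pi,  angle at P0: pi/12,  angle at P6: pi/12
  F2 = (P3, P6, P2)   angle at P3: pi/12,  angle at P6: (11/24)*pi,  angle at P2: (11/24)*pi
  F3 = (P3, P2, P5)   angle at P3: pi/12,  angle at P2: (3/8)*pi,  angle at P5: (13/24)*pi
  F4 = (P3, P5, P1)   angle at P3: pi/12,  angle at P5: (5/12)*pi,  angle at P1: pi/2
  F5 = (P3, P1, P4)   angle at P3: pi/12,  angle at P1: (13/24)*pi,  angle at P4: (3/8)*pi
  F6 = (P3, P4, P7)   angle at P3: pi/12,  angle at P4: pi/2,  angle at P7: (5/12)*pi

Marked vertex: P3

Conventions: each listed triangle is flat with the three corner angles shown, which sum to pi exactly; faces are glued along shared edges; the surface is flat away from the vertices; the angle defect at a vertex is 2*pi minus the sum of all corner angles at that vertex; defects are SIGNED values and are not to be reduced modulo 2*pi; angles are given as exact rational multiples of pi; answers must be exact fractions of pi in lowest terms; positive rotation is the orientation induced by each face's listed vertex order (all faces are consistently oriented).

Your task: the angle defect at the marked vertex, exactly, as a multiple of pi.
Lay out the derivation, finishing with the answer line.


Sum of corner angles at P3: (3/2)*pi
defect = 2*pi - (3/2)*pi

Answer: defect(P3) = pi/2


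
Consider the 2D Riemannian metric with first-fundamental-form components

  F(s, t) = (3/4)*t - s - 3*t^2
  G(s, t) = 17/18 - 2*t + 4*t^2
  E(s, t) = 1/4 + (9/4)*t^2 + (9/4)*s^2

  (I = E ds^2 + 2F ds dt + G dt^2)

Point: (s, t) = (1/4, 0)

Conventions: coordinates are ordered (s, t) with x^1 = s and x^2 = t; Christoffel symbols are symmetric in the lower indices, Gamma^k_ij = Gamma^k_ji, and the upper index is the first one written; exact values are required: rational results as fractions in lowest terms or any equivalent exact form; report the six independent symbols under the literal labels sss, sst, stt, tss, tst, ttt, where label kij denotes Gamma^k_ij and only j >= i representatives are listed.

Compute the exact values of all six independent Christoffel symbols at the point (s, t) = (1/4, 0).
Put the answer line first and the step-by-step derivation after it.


Answer: Gamma_sss = 324/353, Gamma_sst = 0, Gamma_stt = 528/353, Gamma_tss = -288/353, Gamma_tst = 0, Gamma_ttt = -234/353

E = 25/64, F = -1/4, G = 17/18 at the point
E_s = 9/8, E_t = 0, F_s = -1, F_t = 3/4, G_s = 0, G_t = -2
EG - F^2 = 353/1152;  g^inv = (1152/353) * [[17/18, 1/4], [1/4, 25/64]]
first-kind symbols [ij,l] = (1/2)(d_i g_jl + d_j g_il - d_l g_ij): [ss,s] = E_s/2 = 9/16, [ss,t] = F_s - E_t/2 = -1, [st,s] = E_t/2 = 0, [st,t] = G_s/2 = 0, [tt,s] = F_t - G_s/2 = 3/4, [tt,t] = G_t/2 = -1
Gamma^s_ij = (G*[ij,s] - F*[ij,t])/(EG - F^2), Gamma^t_ij = (E*[ij,t] - F*[ij,s])/(EG - F^2)


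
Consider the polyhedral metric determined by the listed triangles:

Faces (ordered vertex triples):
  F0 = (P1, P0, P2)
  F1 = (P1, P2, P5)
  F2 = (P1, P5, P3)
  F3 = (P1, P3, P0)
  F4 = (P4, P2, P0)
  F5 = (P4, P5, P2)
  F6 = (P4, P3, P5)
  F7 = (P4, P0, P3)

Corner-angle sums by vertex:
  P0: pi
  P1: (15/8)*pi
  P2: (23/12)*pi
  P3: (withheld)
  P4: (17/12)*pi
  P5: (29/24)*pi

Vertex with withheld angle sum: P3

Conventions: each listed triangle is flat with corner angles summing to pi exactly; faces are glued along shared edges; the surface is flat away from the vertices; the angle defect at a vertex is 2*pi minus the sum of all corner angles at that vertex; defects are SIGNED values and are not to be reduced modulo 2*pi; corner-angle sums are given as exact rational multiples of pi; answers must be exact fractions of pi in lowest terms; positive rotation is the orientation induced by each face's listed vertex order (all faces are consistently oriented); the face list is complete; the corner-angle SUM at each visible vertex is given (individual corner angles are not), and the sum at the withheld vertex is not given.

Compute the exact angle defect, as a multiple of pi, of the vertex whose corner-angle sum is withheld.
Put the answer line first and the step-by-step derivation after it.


Answer: defect(P3) = (17/12)*pi

V = 6, E = 12, F = 8; chi = V - E + F = 2
Gauss-Bonnet: total defect = 2*pi*chi = 4*pi; visible defects sum to (31/12)*pi


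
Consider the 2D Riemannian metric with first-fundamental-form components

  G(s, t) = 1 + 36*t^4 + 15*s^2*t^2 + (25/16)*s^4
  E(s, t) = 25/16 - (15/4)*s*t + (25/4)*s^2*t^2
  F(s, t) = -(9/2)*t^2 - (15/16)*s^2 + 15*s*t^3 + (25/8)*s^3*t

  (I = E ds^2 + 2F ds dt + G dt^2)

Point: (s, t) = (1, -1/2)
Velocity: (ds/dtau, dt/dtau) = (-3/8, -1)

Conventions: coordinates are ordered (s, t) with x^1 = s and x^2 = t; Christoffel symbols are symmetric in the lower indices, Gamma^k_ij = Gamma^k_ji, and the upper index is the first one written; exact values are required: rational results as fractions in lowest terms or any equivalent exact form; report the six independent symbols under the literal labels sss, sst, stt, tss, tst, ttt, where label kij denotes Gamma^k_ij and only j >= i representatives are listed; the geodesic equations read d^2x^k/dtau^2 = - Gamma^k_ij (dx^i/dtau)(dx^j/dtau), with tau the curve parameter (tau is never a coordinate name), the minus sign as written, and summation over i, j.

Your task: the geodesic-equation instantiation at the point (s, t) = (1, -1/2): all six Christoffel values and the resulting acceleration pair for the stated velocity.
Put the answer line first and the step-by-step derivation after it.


Answer: Gamma_sss = 40/201, Gamma_sst = -80/201, Gamma_stt = 64/67, Gamma_tss = -55/201, Gamma_tst = 110/201, Gamma_ttt = -88/67; accelerations (d^2s/dtau^2, d^2t/dtau^2) = (-367/536, 4037/4288)

E = 5, F = -11/2, G = 137/16 at the point
E_s = 5, E_t = -10, F_s = -135/16, F_t = 151/8, G_s = 55/4, G_t = -33
EG - F^2 = 201/16;  g^inv = (16/201) * [[137/16, 11/2], [11/2, 5]]
first-kind symbols [ij,l] = (1/2)(d_i g_jl + d_j g_il - d_l g_ij): [ss,s] = E_s/2 = 5/2, [ss,t] = F_s - E_t/2 = -55/16, [st,s] = E_t/2 = -5, [st,t] = G_s/2 = 55/8, [tt,s] = F_t - G_s/2 = 12, [tt,t] = G_t/2 = -33/2
Gamma^s_ij = (G*[ij,s] - F*[ij,t])/(EG - F^2), Gamma^t_ij = (E*[ij,t] - F*[ij,s])/(EG - F^2)
Gamma_sss = 40/201, Gamma_sst = -80/201, Gamma_stt = 64/67, Gamma_tss = -55/201, Gamma_tst = 110/201, Gamma_ttt = -88/67
d^2s/dtau^2 = -(Gamma_sss*(-3/8)^2 + 2*Gamma_sst*(-3/8)*(-1) + Gamma_stt*(-1)^2) = -367/536
d^2t/dtau^2 = -(Gamma_tss*(-3/8)^2 + 2*Gamma_tst*(-3/8)*(-1) + Gamma_ttt*(-1)^2) = 4037/4288


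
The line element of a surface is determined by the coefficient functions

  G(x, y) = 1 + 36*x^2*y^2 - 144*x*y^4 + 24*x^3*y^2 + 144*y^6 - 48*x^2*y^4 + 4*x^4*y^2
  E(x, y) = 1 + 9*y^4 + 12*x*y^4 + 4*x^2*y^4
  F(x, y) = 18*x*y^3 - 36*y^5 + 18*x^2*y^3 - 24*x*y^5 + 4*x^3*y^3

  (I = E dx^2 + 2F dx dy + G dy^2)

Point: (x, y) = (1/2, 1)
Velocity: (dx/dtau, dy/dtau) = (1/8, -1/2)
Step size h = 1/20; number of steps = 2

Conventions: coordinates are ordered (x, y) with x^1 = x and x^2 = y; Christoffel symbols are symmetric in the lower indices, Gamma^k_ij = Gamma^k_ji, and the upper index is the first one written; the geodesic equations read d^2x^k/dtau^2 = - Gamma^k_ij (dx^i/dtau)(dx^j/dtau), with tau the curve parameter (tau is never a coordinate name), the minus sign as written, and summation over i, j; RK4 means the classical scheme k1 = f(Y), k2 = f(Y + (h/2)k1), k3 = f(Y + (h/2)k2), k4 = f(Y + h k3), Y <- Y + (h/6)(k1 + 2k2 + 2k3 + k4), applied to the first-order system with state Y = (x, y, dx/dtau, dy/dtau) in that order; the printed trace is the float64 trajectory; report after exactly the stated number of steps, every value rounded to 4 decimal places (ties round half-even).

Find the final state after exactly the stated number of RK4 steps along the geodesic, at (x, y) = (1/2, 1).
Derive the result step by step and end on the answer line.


f(Y) = (dx/dtau, dy/dtau, -Gamma^x_ij Y'^i Y'^j, -Gamma^y_ij Y'^i Y'^j) with the Gammas evaluated at the stage position; h = 0.050000; intermediate values shown to 6 dp
step 0: x = 0.5000, y = 1.0000, dx/dtau = 0.1250, dy/dtau = -0.5000
step 1:
  k1: at (x, y) = (0.500000, 1.000000), (dx/dtau, dy/dtau) = (0.125000, -0.500000); Gamma_xxx = 0.089636, Gamma_xxy = 0.358543, Gamma_xyy = -1.456583, Gamma_yxx = -0.190476, Gamma_yxy = -0.761905, Gamma_yyy = 3.095238; k1 = (0.125000, -0.500000, 0.407563, -0.866071)
  k2: at (x, y) = (0.503125, 0.987500), (dx/dtau, dy/dtau) = (0.135189, -0.521652); Gamma_xxx = 0.093532, Gamma_xxy = 0.379455, Gamma_xyy = -1.514523, Gamma_yxx = -0.193317, Gamma_yxy = -0.784281, Gamma_yyy = 3.130307; k2 = (0.135189, -0.521652, 0.463943, -0.958905)
  k3: at (x, y) = (0.503380, 0.986959), (dx/dtau, dy/dtau) = (0.136599, -0.523973); Gamma_xxx = 0.093727, Gamma_xxy = 0.380505, Gamma_xyy = -1.517403, Gamma_yxx = -0.193450, Gamma_yxy = -0.785351, Gamma_yyy = 3.131877; k3 = (0.136599, -0.523973, 0.469319, -0.968660)
  k4: at (x, y) = (0.506830, 0.973801), (dx/dtau, dy/dtau) = (0.148466, -0.548433); Gamma_xxx = 0.098149, Gamma_xxy = 0.404537, Gamma_xyy = -1.582729, Gamma_yxx = -0.196493, Gamma_yxy = -0.809873, Gamma_yyy = 3.168585; k4 = (0.148466, -0.548433, 0.539766, -1.080598)
  Y <- Y + (h/6)(k1 + 2k2 + 2k3 + k4): x = 0.5068, y = 0.9738, dx/dtau = 0.1484, dy/dtau = -0.5483
step 2:
  k1: at (x, y) = (0.506809, 0.973836), (dx/dtau, dy/dtau) = (0.148449, -0.548348); Gamma_xxx = 0.098135, Gamma_xxy = 0.404459, Gamma_xyy = -1.582520, Gamma_yxx = -0.196484, Gamma_yxy = -0.809798, Gamma_yyy = 3.168484; k1 = (0.148449, -0.548348, 0.539526, -1.080226)
  k2: at (x, y) = (0.510520, 0.960127), (dx/dtau, dy/dtau) = (0.161937, -0.575354); Gamma_xxx = 0.103100, Gamma_xxy = 0.431784, Gamma_xyy = -1.655353, Gamma_yxx = -0.199692, Gamma_yxy = -0.836316, Gamma_yyy = 3.206229; k2 = (0.161937, -0.575354, 0.625731, -1.211969)
  k3: at (x, y) = (0.510857, 0.959452), (dx/dtau, dy/dtau) = (0.164092, -0.578648); Gamma_xxx = 0.103385, Gamma_xxy = 0.433356, Gamma_xyy = -1.659499, Gamma_yxx = -0.199863, Gamma_yxy = -0.837760, Gamma_yyy = 3.208127; k3 = (0.164092, -0.578648, 0.635167, -1.227898)
  k4: at (x, y) = (0.515013, 0.944904), (dx/dtau, dy/dtau) = (0.180207, -0.609743); Gamma_xxx = 0.109136, Gamma_xxy = 0.465467, Gamma_xyy = -1.743171, Gamma_yxx = -0.203300, Gamma_yxy = -0.867077, Gamma_yyy = 3.247198; k4 = (0.180207, -0.609743, 0.746835, -1.391212)
  Y <- Y + (h/6)(k1 + 2k2 + 2k3 + k4): x = 0.5150, y = 0.9450, dx/dtau = 0.1802, dy/dtau = -0.6096

Answer: x = 0.5150, y = 0.9450, dx/dtau = 0.1802, dy/dtau = -0.6096


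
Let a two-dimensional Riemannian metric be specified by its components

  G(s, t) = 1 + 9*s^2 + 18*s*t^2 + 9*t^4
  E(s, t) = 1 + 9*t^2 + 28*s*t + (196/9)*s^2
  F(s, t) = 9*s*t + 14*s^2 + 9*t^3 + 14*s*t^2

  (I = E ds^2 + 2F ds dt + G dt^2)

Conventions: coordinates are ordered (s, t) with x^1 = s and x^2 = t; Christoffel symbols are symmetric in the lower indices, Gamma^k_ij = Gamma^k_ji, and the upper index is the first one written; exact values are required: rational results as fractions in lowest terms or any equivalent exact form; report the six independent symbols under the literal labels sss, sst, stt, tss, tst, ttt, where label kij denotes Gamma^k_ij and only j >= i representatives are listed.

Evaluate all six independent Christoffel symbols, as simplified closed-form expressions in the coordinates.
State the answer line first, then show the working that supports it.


Answer: Gamma_sss = (196*s + 126*t)/(277*s^2 + 162*s*t^2 + 252*s*t + 81*t^4 + 81*t^2 + 9), Gamma_sst = (126*s + 81*t)/(277*s^2 + 162*s*t^2 + 252*s*t + 81*t^4 + 81*t^2 + 9), Gamma_stt = (252*s*t + 162*t^2)/(277*s^2 + 162*s*t^2 + 252*s*t + 81*t^4 + 81*t^2 + 9), Gamma_tss = (126*s + 126*t^2)/(277*s^2 + 162*s*t^2 + 252*s*t + 81*t^4 + 81*t^2 + 9), Gamma_tst = (81*s + 81*t^2)/(277*s^2 + 162*s*t^2 + 252*s*t + 81*t^4 + 81*t^2 + 9), Gamma_ttt = (162*s*t + 162*t^3)/(277*s^2 + 162*s*t^2 + 252*s*t + 81*t^4 + 81*t^2 + 9)

E = 1 + 9*t^2 + 28*s*t + (196/9)*s^2; F = 9*s*t + 14*s^2 + 9*t^3 + 14*s*t^2; G = 1 + 9*s^2 + 18*s*t^2 + 9*t^4
Gamma^k_ij = (1/2) g^{kl} (d_i g_jl + d_j g_il - d_l g_ij), with g^inv = (1/(EG-F^2)) [[G, -F], [-F, E]]
first partials: E_s = 28*t + (392/9)*s, E_t = 18*t + 28*s, F_s = 9*t + 28*s + 14*t^2, F_t = 9*s + 27*t^2 + 28*s*t, G_s = 18*s + 18*t^2, G_t = 36*s*t + 36*t^3
D = EG - F^2 = 1 + 9*t^2 + 28*s*t + (277/9)*s^2 + 18*s*t^2 + 9*t^4
expanded: Gamma^s_ss = (G E_s - 2F F_s + F E_t)/(2D), Gamma^s_st = (G E_t - F G_s)/(2D), Gamma^s_tt = (2G F_t - G G_s - F G_t)/(2D), Gamma^t_ss = (2E F_s - E E_t - F E_s)/(2D), Gamma^t_st = (E G_s - F E_t)/(2D), Gamma^t_tt = (E G_t - 2F F_t + F G_s)/(2D); substitute and cancel common factors


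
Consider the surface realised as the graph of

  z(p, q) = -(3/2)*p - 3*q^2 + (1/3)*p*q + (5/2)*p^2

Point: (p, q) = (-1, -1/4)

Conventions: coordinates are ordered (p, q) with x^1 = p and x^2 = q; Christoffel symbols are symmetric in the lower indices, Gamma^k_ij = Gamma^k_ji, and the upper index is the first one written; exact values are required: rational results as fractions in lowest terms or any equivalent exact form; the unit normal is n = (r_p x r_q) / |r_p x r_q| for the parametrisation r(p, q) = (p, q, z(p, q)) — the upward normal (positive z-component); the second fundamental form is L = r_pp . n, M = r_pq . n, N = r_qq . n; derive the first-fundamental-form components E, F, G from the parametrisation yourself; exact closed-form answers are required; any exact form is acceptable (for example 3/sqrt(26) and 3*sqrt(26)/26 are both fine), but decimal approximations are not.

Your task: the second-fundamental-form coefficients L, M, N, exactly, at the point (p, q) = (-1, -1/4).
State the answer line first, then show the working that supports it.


Answer: L = 60*sqrt(6581)/6581, M = 4*sqrt(6581)/6581, N = -72*sqrt(6581)/6581

z_p = -79/12, z_q = 7/6, z_pp = 5, z_pq = 1/3, z_qq = -6
E = 6385/144, F = -553/72, G = 85/36; answer radicand W^2 = 6581/144
unnormalised second-form numerators: l = 5, m = 1/3, n = -6; L = l/sqrt(6581/144), and similarly M = m/sqrt(W^2), N = n/sqrt(W^2)


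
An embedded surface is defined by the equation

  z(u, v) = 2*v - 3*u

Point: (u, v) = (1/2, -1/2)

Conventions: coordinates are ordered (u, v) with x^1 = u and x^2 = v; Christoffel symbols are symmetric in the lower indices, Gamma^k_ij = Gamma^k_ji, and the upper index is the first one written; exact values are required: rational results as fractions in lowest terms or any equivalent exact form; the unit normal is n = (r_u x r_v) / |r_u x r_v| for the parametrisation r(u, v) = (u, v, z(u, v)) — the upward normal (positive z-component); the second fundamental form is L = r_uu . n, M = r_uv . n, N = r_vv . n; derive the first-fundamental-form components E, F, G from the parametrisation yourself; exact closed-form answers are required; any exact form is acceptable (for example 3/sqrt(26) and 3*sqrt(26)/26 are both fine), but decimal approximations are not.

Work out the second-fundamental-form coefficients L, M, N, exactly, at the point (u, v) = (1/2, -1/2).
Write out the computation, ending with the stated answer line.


z_u = -3, z_v = 2, z_uu = 0, z_uv = 0, z_vv = 0
E = 10, F = -6, G = 5; answer radicand W^2 = 14
unnormalised second-form numerators: l = 0, m = 0, n = 0; L = l/sqrt(14), and similarly M = m/sqrt(W^2), N = n/sqrt(W^2)

Answer: L = 0, M = 0, N = 0


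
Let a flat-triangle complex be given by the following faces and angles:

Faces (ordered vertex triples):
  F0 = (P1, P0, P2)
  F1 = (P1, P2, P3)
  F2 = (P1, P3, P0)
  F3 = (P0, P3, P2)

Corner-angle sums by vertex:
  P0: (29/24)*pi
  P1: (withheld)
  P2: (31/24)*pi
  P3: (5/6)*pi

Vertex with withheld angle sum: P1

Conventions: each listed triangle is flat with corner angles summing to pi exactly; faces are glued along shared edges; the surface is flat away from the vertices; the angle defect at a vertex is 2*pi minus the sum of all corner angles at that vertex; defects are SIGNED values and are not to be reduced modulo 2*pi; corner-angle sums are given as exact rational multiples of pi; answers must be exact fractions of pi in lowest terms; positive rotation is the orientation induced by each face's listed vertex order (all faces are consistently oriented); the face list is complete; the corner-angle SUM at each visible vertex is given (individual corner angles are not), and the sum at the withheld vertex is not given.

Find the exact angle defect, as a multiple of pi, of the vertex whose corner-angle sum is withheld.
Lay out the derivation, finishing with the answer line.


V = 4, E = 6, F = 4; chi = V - E + F = 2
Gauss-Bonnet: total defect = 2*pi*chi = 4*pi; visible defects sum to (8/3)*pi

Answer: defect(P1) = (4/3)*pi


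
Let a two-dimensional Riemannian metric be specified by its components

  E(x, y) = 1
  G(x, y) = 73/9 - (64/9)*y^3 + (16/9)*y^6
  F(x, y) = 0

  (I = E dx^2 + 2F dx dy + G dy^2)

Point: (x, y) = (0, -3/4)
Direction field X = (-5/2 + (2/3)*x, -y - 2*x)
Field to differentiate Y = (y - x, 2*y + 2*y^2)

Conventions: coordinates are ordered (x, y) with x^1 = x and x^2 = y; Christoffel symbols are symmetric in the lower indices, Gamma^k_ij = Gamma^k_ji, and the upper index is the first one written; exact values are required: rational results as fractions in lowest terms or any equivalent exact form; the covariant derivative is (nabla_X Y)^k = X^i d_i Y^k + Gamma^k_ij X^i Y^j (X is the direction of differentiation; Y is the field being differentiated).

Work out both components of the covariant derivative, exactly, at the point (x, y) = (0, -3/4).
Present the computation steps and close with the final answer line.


E = 1, F = 0, G = 26329/2304 at the point
E_x = 0, E_y = 0, F_x = 0, F_y = 0, G_x = 0, G_y = -465/32
EG - F^2 = 26329/2304;  g^inv = (2304/26329) * [[26329/2304, 0], [0, 1]]
first-kind symbols [ij,l] = (1/2)(d_i g_jl + d_j g_il - d_l g_ij): [xx,x] = E_x/2 = 0, [xx,y] = F_x - E_y/2 = 0, [xy,x] = E_y/2 = 0, [xy,y] = G_x/2 = 0, [yy,x] = F_y - G_x/2 = 0, [yy,y] = G_y/2 = -465/64
Gamma^x_ij = (G*[ij,x] - F*[ij,y])/(EG - F^2), Gamma^y_ij = (E*[ij,y] - F*[ij,x])/(EG - F^2)
Gamma_xxx = 0, Gamma_xxy = 0, Gamma_xyy = 0, Gamma_yxx = 0, Gamma_yxy = 0, Gamma_yyy = -16740/26329
X = (-5/2, 3/4), Y = (-3/4, -3/8) at the point

Answer: (nabla_X Y)^x = 13/4, (nabla_X Y)^y = -120309/210632


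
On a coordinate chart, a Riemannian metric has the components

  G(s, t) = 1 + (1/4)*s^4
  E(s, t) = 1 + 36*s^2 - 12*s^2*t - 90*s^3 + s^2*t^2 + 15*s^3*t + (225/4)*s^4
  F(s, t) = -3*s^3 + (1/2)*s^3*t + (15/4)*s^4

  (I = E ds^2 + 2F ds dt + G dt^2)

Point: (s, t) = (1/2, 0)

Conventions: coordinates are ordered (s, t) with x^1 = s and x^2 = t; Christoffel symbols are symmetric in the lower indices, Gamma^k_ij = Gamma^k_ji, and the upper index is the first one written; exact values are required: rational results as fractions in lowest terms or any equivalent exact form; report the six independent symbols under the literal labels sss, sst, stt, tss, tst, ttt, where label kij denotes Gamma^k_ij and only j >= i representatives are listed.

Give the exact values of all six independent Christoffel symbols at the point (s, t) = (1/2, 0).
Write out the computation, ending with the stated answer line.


E = 145/64, F = -9/64, G = 65/64 at the point
E_s = -27/8, E_t = -9/8, F_s = -3/8, F_t = 1/16, G_s = 1/8, G_t = 0
EG - F^2 = 73/32;  g^inv = (32/73) * [[65/64, 9/64], [9/64, 145/64]]
first-kind symbols [ij,l] = (1/2)(d_i g_jl + d_j g_il - d_l g_ij): [ss,s] = E_s/2 = -27/16, [ss,t] = F_s - E_t/2 = 3/16, [st,s] = E_t/2 = -9/16, [st,t] = G_s/2 = 1/16, [tt,s] = F_t - G_s/2 = 0, [tt,t] = G_t/2 = 0
Gamma^s_ij = (G*[ij,s] - F*[ij,t])/(EG - F^2), Gamma^t_ij = (E*[ij,t] - F*[ij,s])/(EG - F^2)

Answer: Gamma_sss = -54/73, Gamma_sst = -18/73, Gamma_stt = 0, Gamma_tss = 6/73, Gamma_tst = 2/73, Gamma_ttt = 0


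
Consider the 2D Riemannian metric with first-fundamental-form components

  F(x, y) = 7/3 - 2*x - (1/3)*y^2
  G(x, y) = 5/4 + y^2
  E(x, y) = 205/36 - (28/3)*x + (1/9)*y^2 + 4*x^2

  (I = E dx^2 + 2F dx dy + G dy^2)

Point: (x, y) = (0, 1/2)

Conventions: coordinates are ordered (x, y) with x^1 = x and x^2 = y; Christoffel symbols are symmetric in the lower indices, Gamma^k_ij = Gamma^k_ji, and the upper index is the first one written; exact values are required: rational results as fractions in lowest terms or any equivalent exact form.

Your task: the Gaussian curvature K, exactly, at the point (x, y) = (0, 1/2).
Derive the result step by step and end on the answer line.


E = 103/18, F = 9/4, G = 3/2, EG - F^2 = 169/48 at the point
E_x = -28/3, E_y = 1/9, F_x = -2, F_y = -1/3, G_x = 0, G_y = 1
E_yy = 2/9, F_xy = 0, G_xx = 0
By Brioschi, K is (det M1 - det M2) divided by (EG - F^2) squared.
M1 = [[-E_yy/2 + F_xy - G_xx/2, E_x/2, F_x - E_y/2], [F_y - G_x/2, E, F], [G_y/2, F, G]] = [[-1/9, -14/3, -37/18], [-1/3, 103/18, 9/4], [1/2, 9/4, 3/2]]; det M1 = -715/1296
M2 = [[0, E_y/2, G_x/2], [E_y/2, E, F], [G_x/2, F, G]] = [[0, 1/18, 0], [1/18, 103/18, 9/4], [0, 9/4, 3/2]]; det M2 = -1/216
det M1 - det M2 = -709/1296; K = -709/1296 / (169/48)^2 = -11344/257049

Answer: K = -11344/257049
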